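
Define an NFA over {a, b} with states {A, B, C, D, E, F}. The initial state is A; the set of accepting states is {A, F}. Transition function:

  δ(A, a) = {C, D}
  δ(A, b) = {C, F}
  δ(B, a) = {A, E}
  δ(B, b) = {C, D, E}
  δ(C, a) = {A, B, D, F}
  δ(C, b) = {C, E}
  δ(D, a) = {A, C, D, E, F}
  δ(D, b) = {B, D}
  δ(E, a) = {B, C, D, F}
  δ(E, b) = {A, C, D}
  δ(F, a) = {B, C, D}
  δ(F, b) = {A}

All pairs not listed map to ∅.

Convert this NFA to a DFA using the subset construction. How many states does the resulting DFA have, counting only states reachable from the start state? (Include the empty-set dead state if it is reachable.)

Start state of the DFA: {A}.
{A} --a--> {C, D}  [new]
{A} --b--> {C, F}  [new]
{C, D} --a--> {A, B, C, D, E, F}  [new]
{C, D} --b--> {B, C, D, E}  [new]
{C, F} --a--> {A, B, C, D, F}  [new]
{C, F} --b--> {A, C, E}  [new]
{A, B, C, D, E, F} --a--> {A, B, C, D, E, F}  [seen]
{A, B, C, D, E, F} --b--> {A, B, C, D, E, F}  [seen]
{B, C, D, E} --a--> {A, B, C, D, E, F}  [seen]
{B, C, D, E} --b--> {A, B, C, D, E}  [new]
{A, B, C, D, F} --a--> {A, B, C, D, E, F}  [seen]
{A, B, C, D, F} --b--> {A, B, C, D, E, F}  [seen]
{A, C, E} --a--> {A, B, C, D, F}  [seen]
{A, C, E} --b--> {A, C, D, E, F}  [new]
{A, B, C, D, E} --a--> {A, B, C, D, E, F}  [seen]
{A, B, C, D, E} --b--> {A, B, C, D, E, F}  [seen]
{A, C, D, E, F} --a--> {A, B, C, D, E, F}  [seen]
{A, C, D, E, F} --b--> {A, B, C, D, E, F}  [seen]
Reachable DFA states: {A}, {C, D}, {C, F}, {A, B, C, D, E, F}, {B, C, D, E}, {A, B, C, D, F}, {A, C, E}, {A, B, C, D, E}, {A, C, D, E, F}.

9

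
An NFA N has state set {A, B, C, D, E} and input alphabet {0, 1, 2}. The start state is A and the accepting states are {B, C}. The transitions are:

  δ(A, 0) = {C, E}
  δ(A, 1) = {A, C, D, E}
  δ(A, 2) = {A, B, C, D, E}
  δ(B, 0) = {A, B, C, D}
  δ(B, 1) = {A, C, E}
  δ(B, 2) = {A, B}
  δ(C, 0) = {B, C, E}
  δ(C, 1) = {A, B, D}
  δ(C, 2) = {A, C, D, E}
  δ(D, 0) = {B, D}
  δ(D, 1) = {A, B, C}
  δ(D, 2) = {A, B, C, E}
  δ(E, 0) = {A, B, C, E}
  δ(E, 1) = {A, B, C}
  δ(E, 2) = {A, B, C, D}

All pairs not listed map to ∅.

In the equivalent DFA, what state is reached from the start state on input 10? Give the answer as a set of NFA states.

{A, B, C, D, E}

Start: {A}.
δ(A,1) = {A, C, D, E}.
Union: {A, C, D, E}.
After 1: {A, C, D, E}.
δ(A,0) = {C, E}; δ(C,0) = {B, C, E}; δ(D,0) = {B, D}; δ(E,0) = {A, B, C, E}.
Union: {A, B, C, D, E}.
After 0: {A, B, C, D, E}.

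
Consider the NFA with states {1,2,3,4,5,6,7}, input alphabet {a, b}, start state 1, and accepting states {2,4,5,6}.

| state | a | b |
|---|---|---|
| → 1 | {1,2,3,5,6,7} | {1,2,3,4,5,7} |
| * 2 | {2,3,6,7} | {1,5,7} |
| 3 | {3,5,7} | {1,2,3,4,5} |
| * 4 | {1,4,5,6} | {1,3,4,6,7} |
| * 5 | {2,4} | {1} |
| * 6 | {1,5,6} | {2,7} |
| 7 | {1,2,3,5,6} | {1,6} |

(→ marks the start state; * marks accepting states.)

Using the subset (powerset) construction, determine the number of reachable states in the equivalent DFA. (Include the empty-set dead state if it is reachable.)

4

Start state of the DFA: {1}.
{1} --a--> {1,2,3,5,6,7}  [new]
{1} --b--> {1,2,3,4,5,7}  [new]
{1,2,3,5,6,7} --a--> {1,2,3,4,5,6,7}  [new]
{1,2,3,5,6,7} --b--> {1,2,3,4,5,6,7}  [seen]
{1,2,3,4,5,7} --a--> {1,2,3,4,5,6,7}  [seen]
{1,2,3,4,5,7} --b--> {1,2,3,4,5,6,7}  [seen]
{1,2,3,4,5,6,7} --a--> {1,2,3,4,5,6,7}  [seen]
{1,2,3,4,5,6,7} --b--> {1,2,3,4,5,6,7}  [seen]
Reachable DFA states: {1}, {1,2,3,5,6,7}, {1,2,3,4,5,7}, {1,2,3,4,5,6,7}.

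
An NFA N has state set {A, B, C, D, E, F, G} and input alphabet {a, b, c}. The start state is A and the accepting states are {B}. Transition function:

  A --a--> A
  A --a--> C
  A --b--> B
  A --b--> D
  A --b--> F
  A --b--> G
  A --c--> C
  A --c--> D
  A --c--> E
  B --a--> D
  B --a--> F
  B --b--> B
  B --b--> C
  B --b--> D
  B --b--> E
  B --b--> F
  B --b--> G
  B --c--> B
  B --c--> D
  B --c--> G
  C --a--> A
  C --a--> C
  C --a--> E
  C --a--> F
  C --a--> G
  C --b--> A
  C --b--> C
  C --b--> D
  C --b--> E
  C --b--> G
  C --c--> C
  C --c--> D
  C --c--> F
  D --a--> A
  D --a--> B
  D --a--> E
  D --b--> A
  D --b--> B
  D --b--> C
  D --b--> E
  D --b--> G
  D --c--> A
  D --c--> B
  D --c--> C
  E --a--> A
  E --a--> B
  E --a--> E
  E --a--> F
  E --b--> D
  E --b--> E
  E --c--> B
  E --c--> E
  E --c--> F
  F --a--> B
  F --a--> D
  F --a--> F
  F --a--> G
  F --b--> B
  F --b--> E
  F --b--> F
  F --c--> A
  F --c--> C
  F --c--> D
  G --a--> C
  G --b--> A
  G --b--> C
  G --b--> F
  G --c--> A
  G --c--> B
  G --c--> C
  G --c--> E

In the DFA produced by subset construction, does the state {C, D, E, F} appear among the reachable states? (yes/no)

Start state of the DFA: {A}.
{A} --a--> {A, C}  [new]
{A} --b--> {B, D, F, G}  [new]
{A} --c--> {C, D, E}  [new]
{A, C} --a--> {A, C, E, F, G}  [new]
{A, C} --b--> {A, B, C, D, E, F, G}  [new]
{A, C} --c--> {C, D, E, F}  [new]
{B, D, F, G} --a--> {A, B, C, D, E, F, G}  [seen]
{B, D, F, G} --b--> {A, B, C, D, E, F, G}  [seen]
{B, D, F, G} --c--> {A, B, C, D, E, G}  [new]
{C, D, E} --a--> {A, B, C, E, F, G}  [new]
{C, D, E} --b--> {A, B, C, D, E, G}  [seen]
{C, D, E} --c--> {A, B, C, D, E, F}  [new]
{A, C, E, F, G} --a--> {A, B, C, D, E, F, G}  [seen]
{A, C, E, F, G} --b--> {A, B, C, D, E, F, G}  [seen]
{A, C, E, F, G} --c--> {A, B, C, D, E, F}  [seen]
{A, B, C, D, E, F, G} --a--> {A, B, C, D, E, F, G}  [seen]
{A, B, C, D, E, F, G} --b--> {A, B, C, D, E, F, G}  [seen]
{A, B, C, D, E, F, G} --c--> {A, B, C, D, E, F, G}  [seen]
{C, D, E, F} --a--> {A, B, C, D, E, F, G}  [seen]
{C, D, E, F} --b--> {A, B, C, D, E, F, G}  [seen]
{C, D, E, F} --c--> {A, B, C, D, E, F}  [seen]
{A, B, C, D, E, G} --a--> {A, B, C, D, E, F, G}  [seen]
{A, B, C, D, E, G} --b--> {A, B, C, D, E, F, G}  [seen]
{A, B, C, D, E, G} --c--> {A, B, C, D, E, F, G}  [seen]
{A, B, C, E, F, G} --a--> {A, B, C, D, E, F, G}  [seen]
{A, B, C, E, F, G} --b--> {A, B, C, D, E, F, G}  [seen]
{A, B, C, E, F, G} --c--> {A, B, C, D, E, F, G}  [seen]
{A, B, C, D, E, F} --a--> {A, B, C, D, E, F, G}  [seen]
{A, B, C, D, E, F} --b--> {A, B, C, D, E, F, G}  [seen]
{A, B, C, D, E, F} --c--> {A, B, C, D, E, F, G}  [seen]
Reachable DFA states: {A}, {A, C}, {B, D, F, G}, {C, D, E}, {A, C, E, F, G}, {A, B, C, D, E, F, G}, {C, D, E, F}, {A, B, C, D, E, G}, {A, B, C, E, F, G}, {A, B, C, D, E, F}.
{C, D, E, F} is among them.

yes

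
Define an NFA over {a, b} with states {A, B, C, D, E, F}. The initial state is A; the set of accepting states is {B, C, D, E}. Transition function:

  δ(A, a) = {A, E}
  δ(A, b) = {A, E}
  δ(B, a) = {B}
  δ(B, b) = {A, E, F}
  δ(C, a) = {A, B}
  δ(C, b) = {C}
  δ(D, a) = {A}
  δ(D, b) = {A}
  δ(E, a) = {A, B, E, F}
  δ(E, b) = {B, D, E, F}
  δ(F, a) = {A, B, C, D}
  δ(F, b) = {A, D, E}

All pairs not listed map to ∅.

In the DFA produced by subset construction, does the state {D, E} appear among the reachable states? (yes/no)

Start state of the DFA: {A}.
{A} --a--> {A, E}  [new]
{A} --b--> {A, E}  [seen]
{A, E} --a--> {A, B, E, F}  [new]
{A, E} --b--> {A, B, D, E, F}  [new]
{A, B, E, F} --a--> {A, B, C, D, E, F}  [new]
{A, B, E, F} --b--> {A, B, D, E, F}  [seen]
{A, B, D, E, F} --a--> {A, B, C, D, E, F}  [seen]
{A, B, D, E, F} --b--> {A, B, D, E, F}  [seen]
{A, B, C, D, E, F} --a--> {A, B, C, D, E, F}  [seen]
{A, B, C, D, E, F} --b--> {A, B, C, D, E, F}  [seen]
Reachable DFA states: {A}, {A, E}, {A, B, E, F}, {A, B, D, E, F}, {A, B, C, D, E, F}.
{D, E} is not among them.

no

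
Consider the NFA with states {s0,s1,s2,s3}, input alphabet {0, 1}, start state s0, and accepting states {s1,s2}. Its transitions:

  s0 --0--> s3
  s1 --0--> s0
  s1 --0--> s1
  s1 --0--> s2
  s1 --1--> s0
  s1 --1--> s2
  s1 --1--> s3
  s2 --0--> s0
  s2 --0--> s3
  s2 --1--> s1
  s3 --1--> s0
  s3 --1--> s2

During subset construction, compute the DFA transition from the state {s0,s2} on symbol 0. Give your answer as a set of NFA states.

δ(s0,0) = {s3}; δ(s2,0) = {s0,s3}.
Union: {s0,s3}.

{s0,s3}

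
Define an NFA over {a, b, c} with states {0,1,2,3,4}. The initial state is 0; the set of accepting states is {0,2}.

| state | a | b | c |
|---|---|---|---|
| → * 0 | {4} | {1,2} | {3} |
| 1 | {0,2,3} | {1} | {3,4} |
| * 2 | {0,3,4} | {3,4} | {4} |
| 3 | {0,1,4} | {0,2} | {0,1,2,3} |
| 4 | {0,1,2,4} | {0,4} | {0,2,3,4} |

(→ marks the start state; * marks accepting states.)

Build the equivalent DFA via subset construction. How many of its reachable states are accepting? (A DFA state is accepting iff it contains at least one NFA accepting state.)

12

Start state of the DFA: {0}.
{0} --a--> {4}  [new]
{0} --b--> {1,2}  [new]
{0} --c--> {3}  [new]
{4} --a--> {0,1,2,4}  [new]
{4} --b--> {0,4}  [new]
{4} --c--> {0,2,3,4}  [new]
{1,2} --a--> {0,2,3,4}  [seen]
{1,2} --b--> {1,3,4}  [new]
{1,2} --c--> {3,4}  [new]
{3} --a--> {0,1,4}  [new]
{3} --b--> {0,2}  [new]
{3} --c--> {0,1,2,3}  [new]
{0,1,2,4} --a--> {0,1,2,3,4}  [new]
{0,1,2,4} --b--> {0,1,2,3,4}  [seen]
{0,1,2,4} --c--> {0,2,3,4}  [seen]
{0,4} --a--> {0,1,2,4}  [seen]
{0,4} --b--> {0,1,2,4}  [seen]
{0,4} --c--> {0,2,3,4}  [seen]
{0,2,3,4} --a--> {0,1,2,3,4}  [seen]
{0,2,3,4} --b--> {0,1,2,3,4}  [seen]
{0,2,3,4} --c--> {0,1,2,3,4}  [seen]
{1,3,4} --a--> {0,1,2,3,4}  [seen]
{1,3,4} --b--> {0,1,2,4}  [seen]
{1,3,4} --c--> {0,1,2,3,4}  [seen]
{3,4} --a--> {0,1,2,4}  [seen]
{3,4} --b--> {0,2,4}  [new]
{3,4} --c--> {0,1,2,3,4}  [seen]
{0,1,4} --a--> {0,1,2,3,4}  [seen]
{0,1,4} --b--> {0,1,2,4}  [seen]
{0,1,4} --c--> {0,2,3,4}  [seen]
{0,2} --a--> {0,3,4}  [new]
{0,2} --b--> {1,2,3,4}  [new]
{0,2} --c--> {3,4}  [seen]
{0,1,2,3} --a--> {0,1,2,3,4}  [seen]
{0,1,2,3} --b--> {0,1,2,3,4}  [seen]
{0,1,2,3} --c--> {0,1,2,3,4}  [seen]
{0,1,2,3,4} --a--> {0,1,2,3,4}  [seen]
{0,1,2,3,4} --b--> {0,1,2,3,4}  [seen]
{0,1,2,3,4} --c--> {0,1,2,3,4}  [seen]
{0,2,4} --a--> {0,1,2,3,4}  [seen]
{0,2,4} --b--> {0,1,2,3,4}  [seen]
{0,2,4} --c--> {0,2,3,4}  [seen]
{0,3,4} --a--> {0,1,2,4}  [seen]
{0,3,4} --b--> {0,1,2,4}  [seen]
{0,3,4} --c--> {0,1,2,3,4}  [seen]
{1,2,3,4} --a--> {0,1,2,3,4}  [seen]
{1,2,3,4} --b--> {0,1,2,3,4}  [seen]
{1,2,3,4} --c--> {0,1,2,3,4}  [seen]
Reachable DFA states: {0}, {4}, {1,2}, {3}, {0,1,2,4}, {0,4}, {0,2,3,4}, {1,3,4}, {3,4}, {0,1,4}, {0,2}, {0,1,2,3}, {0,1,2,3,4}, {0,2,4}, {0,3,4}, {1,2,3,4}.
Accepting DFA states (contain an NFA accepting state): {0}, {1,2}, {0,1,2,4}, {0,4}, {0,2,3,4}, {0,1,4}, {0,2}, {0,1,2,3}, {0,1,2,3,4}, {0,2,4}, {0,3,4}, {1,2,3,4}.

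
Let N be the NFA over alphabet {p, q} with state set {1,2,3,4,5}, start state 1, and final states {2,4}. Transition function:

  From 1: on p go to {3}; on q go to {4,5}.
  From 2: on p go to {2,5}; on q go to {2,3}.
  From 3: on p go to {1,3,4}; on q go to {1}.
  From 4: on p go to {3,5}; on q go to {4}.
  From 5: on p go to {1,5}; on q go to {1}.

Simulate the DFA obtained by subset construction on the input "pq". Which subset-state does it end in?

{1}

Start: {1}.
δ(1,p) = {3}.
Union: {3}.
After p: {3}.
δ(3,q) = {1}.
Union: {1}.
After q: {1}.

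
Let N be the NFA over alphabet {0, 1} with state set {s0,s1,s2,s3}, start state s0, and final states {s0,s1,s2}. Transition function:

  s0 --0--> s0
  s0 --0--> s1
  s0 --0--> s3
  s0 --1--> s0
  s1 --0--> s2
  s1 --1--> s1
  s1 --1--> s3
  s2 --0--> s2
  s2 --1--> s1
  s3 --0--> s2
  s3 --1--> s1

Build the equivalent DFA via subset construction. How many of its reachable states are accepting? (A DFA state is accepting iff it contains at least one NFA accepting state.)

3

Start state of the DFA: {s0}.
{s0} --0--> {s0,s1,s3}  [new]
{s0} --1--> {s0}  [seen]
{s0,s1,s3} --0--> {s0,s1,s2,s3}  [new]
{s0,s1,s3} --1--> {s0,s1,s3}  [seen]
{s0,s1,s2,s3} --0--> {s0,s1,s2,s3}  [seen]
{s0,s1,s2,s3} --1--> {s0,s1,s3}  [seen]
Reachable DFA states: {s0}, {s0,s1,s3}, {s0,s1,s2,s3}.
Accepting DFA states (contain an NFA accepting state): {s0}, {s0,s1,s3}, {s0,s1,s2,s3}.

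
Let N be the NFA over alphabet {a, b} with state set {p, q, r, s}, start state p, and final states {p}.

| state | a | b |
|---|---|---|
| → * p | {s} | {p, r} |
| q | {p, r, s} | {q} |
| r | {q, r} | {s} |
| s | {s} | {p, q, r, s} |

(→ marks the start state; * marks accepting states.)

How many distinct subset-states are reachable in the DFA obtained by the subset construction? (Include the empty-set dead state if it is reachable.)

Start state of the DFA: {p}.
{p} --a--> {s}  [new]
{p} --b--> {p, r}  [new]
{s} --a--> {s}  [seen]
{s} --b--> {p, q, r, s}  [new]
{p, r} --a--> {q, r, s}  [new]
{p, r} --b--> {p, r, s}  [new]
{p, q, r, s} --a--> {p, q, r, s}  [seen]
{p, q, r, s} --b--> {p, q, r, s}  [seen]
{q, r, s} --a--> {p, q, r, s}  [seen]
{q, r, s} --b--> {p, q, r, s}  [seen]
{p, r, s} --a--> {q, r, s}  [seen]
{p, r, s} --b--> {p, q, r, s}  [seen]
Reachable DFA states: {p}, {s}, {p, r}, {p, q, r, s}, {q, r, s}, {p, r, s}.

6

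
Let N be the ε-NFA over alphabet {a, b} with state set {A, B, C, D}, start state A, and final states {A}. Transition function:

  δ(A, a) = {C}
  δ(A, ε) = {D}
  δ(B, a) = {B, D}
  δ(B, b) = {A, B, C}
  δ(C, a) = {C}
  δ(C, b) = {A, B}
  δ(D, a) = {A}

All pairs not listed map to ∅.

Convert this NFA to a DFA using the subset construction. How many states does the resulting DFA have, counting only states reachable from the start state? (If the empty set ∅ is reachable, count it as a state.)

5

Start state of the DFA: {A, D} (ε-closure of the NFA start).
{A, D} --a--> {A, C, D}  [new]
{A, D} --b--> ∅  [new]
{A, C, D} --a--> {A, C, D}  [seen]
{A, C, D} --b--> {A, B, D}  [new]
∅ --a--> ∅  [seen]
∅ --b--> ∅  [seen]
{A, B, D} --a--> {A, B, C, D}  [new]
{A, B, D} --b--> {A, B, C, D}  [seen]
{A, B, C, D} --a--> {A, B, C, D}  [seen]
{A, B, C, D} --b--> {A, B, C, D}  [seen]
Reachable DFA states: {A, D}, {A, C, D}, ∅, {A, B, D}, {A, B, C, D}.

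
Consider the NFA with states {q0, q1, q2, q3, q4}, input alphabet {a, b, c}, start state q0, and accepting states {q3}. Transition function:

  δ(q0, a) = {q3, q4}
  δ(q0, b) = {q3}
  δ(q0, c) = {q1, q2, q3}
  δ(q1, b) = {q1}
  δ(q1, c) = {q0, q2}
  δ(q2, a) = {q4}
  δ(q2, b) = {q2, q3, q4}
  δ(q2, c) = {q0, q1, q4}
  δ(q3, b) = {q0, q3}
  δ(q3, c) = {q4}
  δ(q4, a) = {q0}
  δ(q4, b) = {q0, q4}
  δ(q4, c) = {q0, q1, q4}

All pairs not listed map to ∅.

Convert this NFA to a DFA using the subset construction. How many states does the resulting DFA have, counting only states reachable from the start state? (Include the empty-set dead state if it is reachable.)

Start state of the DFA: {q0}.
{q0} --a--> {q3, q4}  [new]
{q0} --b--> {q3}  [new]
{q0} --c--> {q1, q2, q3}  [new]
{q3, q4} --a--> {q0}  [seen]
{q3, q4} --b--> {q0, q3, q4}  [new]
{q3, q4} --c--> {q0, q1, q4}  [new]
{q3} --a--> ∅  [new]
{q3} --b--> {q0, q3}  [new]
{q3} --c--> {q4}  [new]
{q1, q2, q3} --a--> {q4}  [seen]
{q1, q2, q3} --b--> {q0, q1, q2, q3, q4}  [new]
{q1, q2, q3} --c--> {q0, q1, q2, q4}  [new]
{q0, q3, q4} --a--> {q0, q3, q4}  [seen]
{q0, q3, q4} --b--> {q0, q3, q4}  [seen]
{q0, q3, q4} --c--> {q0, q1, q2, q3, q4}  [seen]
{q0, q1, q4} --a--> {q0, q3, q4}  [seen]
{q0, q1, q4} --b--> {q0, q1, q3, q4}  [new]
{q0, q1, q4} --c--> {q0, q1, q2, q3, q4}  [seen]
∅ --a--> ∅  [seen]
∅ --b--> ∅  [seen]
∅ --c--> ∅  [seen]
{q0, q3} --a--> {q3, q4}  [seen]
{q0, q3} --b--> {q0, q3}  [seen]
{q0, q3} --c--> {q1, q2, q3, q4}  [new]
{q4} --a--> {q0}  [seen]
{q4} --b--> {q0, q4}  [new]
{q4} --c--> {q0, q1, q4}  [seen]
{q0, q1, q2, q3, q4} --a--> {q0, q3, q4}  [seen]
{q0, q1, q2, q3, q4} --b--> {q0, q1, q2, q3, q4}  [seen]
{q0, q1, q2, q3, q4} --c--> {q0, q1, q2, q3, q4}  [seen]
{q0, q1, q2, q4} --a--> {q0, q3, q4}  [seen]
{q0, q1, q2, q4} --b--> {q0, q1, q2, q3, q4}  [seen]
{q0, q1, q2, q4} --c--> {q0, q1, q2, q3, q4}  [seen]
{q0, q1, q3, q4} --a--> {q0, q3, q4}  [seen]
{q0, q1, q3, q4} --b--> {q0, q1, q3, q4}  [seen]
{q0, q1, q3, q4} --c--> {q0, q1, q2, q3, q4}  [seen]
{q1, q2, q3, q4} --a--> {q0, q4}  [seen]
{q1, q2, q3, q4} --b--> {q0, q1, q2, q3, q4}  [seen]
{q1, q2, q3, q4} --c--> {q0, q1, q2, q4}  [seen]
{q0, q4} --a--> {q0, q3, q4}  [seen]
{q0, q4} --b--> {q0, q3, q4}  [seen]
{q0, q4} --c--> {q0, q1, q2, q3, q4}  [seen]
Reachable DFA states: {q0}, {q3, q4}, {q3}, {q1, q2, q3}, {q0, q3, q4}, {q0, q1, q4}, ∅, {q0, q3}, {q4}, {q0, q1, q2, q3, q4}, {q0, q1, q2, q4}, {q0, q1, q3, q4}, {q1, q2, q3, q4}, {q0, q4}.

14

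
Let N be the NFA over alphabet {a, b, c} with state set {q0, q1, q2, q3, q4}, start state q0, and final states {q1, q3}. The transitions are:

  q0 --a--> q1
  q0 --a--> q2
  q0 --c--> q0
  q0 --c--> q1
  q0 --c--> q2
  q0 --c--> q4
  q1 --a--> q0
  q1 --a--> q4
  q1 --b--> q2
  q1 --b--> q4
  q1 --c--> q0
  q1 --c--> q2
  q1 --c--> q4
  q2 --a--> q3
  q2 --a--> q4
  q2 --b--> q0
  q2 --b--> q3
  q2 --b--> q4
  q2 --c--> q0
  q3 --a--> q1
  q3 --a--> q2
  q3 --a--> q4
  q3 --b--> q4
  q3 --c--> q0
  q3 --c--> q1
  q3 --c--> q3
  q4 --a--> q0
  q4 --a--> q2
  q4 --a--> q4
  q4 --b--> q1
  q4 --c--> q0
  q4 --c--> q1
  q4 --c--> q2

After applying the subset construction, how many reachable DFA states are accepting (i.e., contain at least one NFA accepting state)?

8

Start state of the DFA: {q0}.
{q0} --a--> {q1, q2}  [new]
{q0} --b--> ∅  [new]
{q0} --c--> {q0, q1, q2, q4}  [new]
{q1, q2} --a--> {q0, q3, q4}  [new]
{q1, q2} --b--> {q0, q2, q3, q4}  [new]
{q1, q2} --c--> {q0, q2, q4}  [new]
∅ --a--> ∅  [seen]
∅ --b--> ∅  [seen]
∅ --c--> ∅  [seen]
{q0, q1, q2, q4} --a--> {q0, q1, q2, q3, q4}  [new]
{q0, q1, q2, q4} --b--> {q0, q1, q2, q3, q4}  [seen]
{q0, q1, q2, q4} --c--> {q0, q1, q2, q4}  [seen]
{q0, q3, q4} --a--> {q0, q1, q2, q4}  [seen]
{q0, q3, q4} --b--> {q1, q4}  [new]
{q0, q3, q4} --c--> {q0, q1, q2, q3, q4}  [seen]
{q0, q2, q3, q4} --a--> {q0, q1, q2, q3, q4}  [seen]
{q0, q2, q3, q4} --b--> {q0, q1, q3, q4}  [new]
{q0, q2, q3, q4} --c--> {q0, q1, q2, q3, q4}  [seen]
{q0, q2, q4} --a--> {q0, q1, q2, q3, q4}  [seen]
{q0, q2, q4} --b--> {q0, q1, q3, q4}  [seen]
{q0, q2, q4} --c--> {q0, q1, q2, q4}  [seen]
{q0, q1, q2, q3, q4} --a--> {q0, q1, q2, q3, q4}  [seen]
{q0, q1, q2, q3, q4} --b--> {q0, q1, q2, q3, q4}  [seen]
{q0, q1, q2, q3, q4} --c--> {q0, q1, q2, q3, q4}  [seen]
{q1, q4} --a--> {q0, q2, q4}  [seen]
{q1, q4} --b--> {q1, q2, q4}  [new]
{q1, q4} --c--> {q0, q1, q2, q4}  [seen]
{q0, q1, q3, q4} --a--> {q0, q1, q2, q4}  [seen]
{q0, q1, q3, q4} --b--> {q1, q2, q4}  [seen]
{q0, q1, q3, q4} --c--> {q0, q1, q2, q3, q4}  [seen]
{q1, q2, q4} --a--> {q0, q2, q3, q4}  [seen]
{q1, q2, q4} --b--> {q0, q1, q2, q3, q4}  [seen]
{q1, q2, q4} --c--> {q0, q1, q2, q4}  [seen]
Reachable DFA states: {q0}, {q1, q2}, ∅, {q0, q1, q2, q4}, {q0, q3, q4}, {q0, q2, q3, q4}, {q0, q2, q4}, {q0, q1, q2, q3, q4}, {q1, q4}, {q0, q1, q3, q4}, {q1, q2, q4}.
Accepting DFA states (contain an NFA accepting state): {q1, q2}, {q0, q1, q2, q4}, {q0, q3, q4}, {q0, q2, q3, q4}, {q0, q1, q2, q3, q4}, {q1, q4}, {q0, q1, q3, q4}, {q1, q2, q4}.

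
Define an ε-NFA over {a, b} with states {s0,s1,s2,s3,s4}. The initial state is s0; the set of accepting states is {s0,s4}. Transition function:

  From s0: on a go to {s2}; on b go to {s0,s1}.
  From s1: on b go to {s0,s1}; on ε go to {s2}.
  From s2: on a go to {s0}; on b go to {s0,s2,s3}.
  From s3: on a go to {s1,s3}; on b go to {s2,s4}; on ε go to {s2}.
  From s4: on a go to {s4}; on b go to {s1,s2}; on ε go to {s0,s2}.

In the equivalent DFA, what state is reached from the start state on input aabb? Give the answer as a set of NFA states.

{s0,s1,s2,s3}

Start: {s0}.
δ(s0,a) = {s2}.
Union: {s2}.
After a: {s2}.
δ(s2,a) = {s0}.
Union: {s0}.
After a: {s0}.
δ(s0,b) = {s0,s1}.
Union: {s0,s1}.
ε-closure gives {s0,s1,s2}.
After b: {s0,s1,s2}.
δ(s0,b) = {s0,s1}; δ(s1,b) = {s0,s1}; δ(s2,b) = {s0,s2,s3}.
Union: {s0,s1,s2,s3}.
After b: {s0,s1,s2,s3}.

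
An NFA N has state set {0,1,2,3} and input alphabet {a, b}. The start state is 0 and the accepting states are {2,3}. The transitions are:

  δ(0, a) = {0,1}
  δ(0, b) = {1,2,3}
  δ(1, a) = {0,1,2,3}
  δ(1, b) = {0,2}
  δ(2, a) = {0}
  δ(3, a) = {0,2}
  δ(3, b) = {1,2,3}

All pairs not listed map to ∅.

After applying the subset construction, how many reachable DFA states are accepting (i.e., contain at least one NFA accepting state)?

Start state of the DFA: {0}.
{0} --a--> {0,1}  [new]
{0} --b--> {1,2,3}  [new]
{0,1} --a--> {0,1,2,3}  [new]
{0,1} --b--> {0,1,2,3}  [seen]
{1,2,3} --a--> {0,1,2,3}  [seen]
{1,2,3} --b--> {0,1,2,3}  [seen]
{0,1,2,3} --a--> {0,1,2,3}  [seen]
{0,1,2,3} --b--> {0,1,2,3}  [seen]
Reachable DFA states: {0}, {0,1}, {1,2,3}, {0,1,2,3}.
Accepting DFA states (contain an NFA accepting state): {1,2,3}, {0,1,2,3}.

2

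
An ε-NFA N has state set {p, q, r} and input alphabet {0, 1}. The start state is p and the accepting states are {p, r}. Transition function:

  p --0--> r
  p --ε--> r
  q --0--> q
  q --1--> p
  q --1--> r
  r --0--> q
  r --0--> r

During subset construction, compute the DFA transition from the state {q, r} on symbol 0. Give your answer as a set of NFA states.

δ(q,0) = {q}; δ(r,0) = {q, r}.
Union: {q, r}.

{q, r}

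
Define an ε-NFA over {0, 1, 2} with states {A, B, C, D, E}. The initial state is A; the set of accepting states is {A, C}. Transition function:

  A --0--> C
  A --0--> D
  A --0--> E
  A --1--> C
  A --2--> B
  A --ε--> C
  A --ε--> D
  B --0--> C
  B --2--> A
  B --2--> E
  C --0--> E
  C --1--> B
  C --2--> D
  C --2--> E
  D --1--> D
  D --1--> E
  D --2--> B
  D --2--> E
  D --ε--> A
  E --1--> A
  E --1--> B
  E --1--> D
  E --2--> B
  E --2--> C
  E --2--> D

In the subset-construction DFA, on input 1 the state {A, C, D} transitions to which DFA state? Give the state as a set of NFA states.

{A, B, C, D, E}

δ(A,1) = {C}; δ(C,1) = {B}; δ(D,1) = {D, E}.
Union: {B, C, D, E}.
ε-closure gives {A, B, C, D, E}.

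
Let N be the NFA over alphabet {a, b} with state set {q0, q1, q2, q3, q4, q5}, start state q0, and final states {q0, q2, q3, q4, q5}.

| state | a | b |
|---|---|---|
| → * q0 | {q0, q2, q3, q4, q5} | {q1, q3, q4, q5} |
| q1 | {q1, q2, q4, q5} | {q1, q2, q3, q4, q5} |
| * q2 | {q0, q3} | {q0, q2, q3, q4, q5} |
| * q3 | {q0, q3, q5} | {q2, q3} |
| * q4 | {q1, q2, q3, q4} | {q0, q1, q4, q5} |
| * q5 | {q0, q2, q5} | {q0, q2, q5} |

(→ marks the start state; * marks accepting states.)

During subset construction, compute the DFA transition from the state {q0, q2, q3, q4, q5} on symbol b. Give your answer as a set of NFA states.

{q0, q1, q2, q3, q4, q5}

δ(q0,b) = {q1, q3, q4, q5}; δ(q2,b) = {q0, q2, q3, q4, q5}; δ(q3,b) = {q2, q3}; δ(q4,b) = {q0, q1, q4, q5}; δ(q5,b) = {q0, q2, q5}.
Union: {q0, q1, q2, q3, q4, q5}.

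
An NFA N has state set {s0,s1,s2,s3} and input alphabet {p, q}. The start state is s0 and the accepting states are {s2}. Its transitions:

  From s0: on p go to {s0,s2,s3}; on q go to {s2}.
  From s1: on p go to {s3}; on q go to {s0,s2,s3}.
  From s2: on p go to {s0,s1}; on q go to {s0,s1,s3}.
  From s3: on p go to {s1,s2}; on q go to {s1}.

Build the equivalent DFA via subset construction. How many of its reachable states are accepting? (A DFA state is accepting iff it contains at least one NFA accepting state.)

Start state of the DFA: {s0}.
{s0} --p--> {s0,s2,s3}  [new]
{s0} --q--> {s2}  [new]
{s0,s2,s3} --p--> {s0,s1,s2,s3}  [new]
{s0,s2,s3} --q--> {s0,s1,s2,s3}  [seen]
{s2} --p--> {s0,s1}  [new]
{s2} --q--> {s0,s1,s3}  [new]
{s0,s1,s2,s3} --p--> {s0,s1,s2,s3}  [seen]
{s0,s1,s2,s3} --q--> {s0,s1,s2,s3}  [seen]
{s0,s1} --p--> {s0,s2,s3}  [seen]
{s0,s1} --q--> {s0,s2,s3}  [seen]
{s0,s1,s3} --p--> {s0,s1,s2,s3}  [seen]
{s0,s1,s3} --q--> {s0,s1,s2,s3}  [seen]
Reachable DFA states: {s0}, {s0,s2,s3}, {s2}, {s0,s1,s2,s3}, {s0,s1}, {s0,s1,s3}.
Accepting DFA states (contain an NFA accepting state): {s0,s2,s3}, {s2}, {s0,s1,s2,s3}.

3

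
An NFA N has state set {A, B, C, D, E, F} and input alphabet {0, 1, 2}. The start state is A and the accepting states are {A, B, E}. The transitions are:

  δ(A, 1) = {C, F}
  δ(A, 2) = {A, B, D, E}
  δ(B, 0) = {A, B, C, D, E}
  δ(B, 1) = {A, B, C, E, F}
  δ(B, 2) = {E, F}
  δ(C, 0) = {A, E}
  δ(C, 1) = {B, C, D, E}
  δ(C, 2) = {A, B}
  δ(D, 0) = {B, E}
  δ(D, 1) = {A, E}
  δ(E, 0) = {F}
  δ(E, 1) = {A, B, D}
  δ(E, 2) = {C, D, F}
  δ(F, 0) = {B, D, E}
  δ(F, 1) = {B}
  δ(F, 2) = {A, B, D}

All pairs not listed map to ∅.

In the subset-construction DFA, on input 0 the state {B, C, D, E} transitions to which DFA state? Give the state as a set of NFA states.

{A, B, C, D, E, F}

δ(B,0) = {A, B, C, D, E}; δ(C,0) = {A, E}; δ(D,0) = {B, E}; δ(E,0) = {F}.
Union: {A, B, C, D, E, F}.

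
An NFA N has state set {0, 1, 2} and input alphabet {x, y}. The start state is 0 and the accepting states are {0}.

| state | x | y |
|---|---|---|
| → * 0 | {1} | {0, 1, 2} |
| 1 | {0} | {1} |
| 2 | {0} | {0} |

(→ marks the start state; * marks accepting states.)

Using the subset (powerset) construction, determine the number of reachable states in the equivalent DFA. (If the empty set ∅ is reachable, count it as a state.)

4

Start state of the DFA: {0}.
{0} --x--> {1}  [new]
{0} --y--> {0, 1, 2}  [new]
{1} --x--> {0}  [seen]
{1} --y--> {1}  [seen]
{0, 1, 2} --x--> {0, 1}  [new]
{0, 1, 2} --y--> {0, 1, 2}  [seen]
{0, 1} --x--> {0, 1}  [seen]
{0, 1} --y--> {0, 1, 2}  [seen]
Reachable DFA states: {0}, {1}, {0, 1, 2}, {0, 1}.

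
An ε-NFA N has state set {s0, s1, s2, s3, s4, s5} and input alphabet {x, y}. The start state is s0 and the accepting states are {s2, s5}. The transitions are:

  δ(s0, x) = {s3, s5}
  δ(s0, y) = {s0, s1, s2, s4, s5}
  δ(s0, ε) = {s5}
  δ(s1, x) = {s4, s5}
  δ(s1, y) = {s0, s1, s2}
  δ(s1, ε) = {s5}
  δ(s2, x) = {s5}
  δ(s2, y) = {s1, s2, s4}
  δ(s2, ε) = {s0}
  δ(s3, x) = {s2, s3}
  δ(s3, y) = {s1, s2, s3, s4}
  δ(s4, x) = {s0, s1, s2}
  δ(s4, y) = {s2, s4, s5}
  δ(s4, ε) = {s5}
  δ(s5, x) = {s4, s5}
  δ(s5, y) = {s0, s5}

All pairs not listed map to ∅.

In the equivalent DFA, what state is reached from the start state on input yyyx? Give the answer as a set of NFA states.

Start: {s0, s5}.
δ(s0,y) = {s0, s1, s2, s4, s5}; δ(s5,y) = {s0, s5}.
Union: {s0, s1, s2, s4, s5}.
After y: {s0, s1, s2, s4, s5}.
δ(s0,y) = {s0, s1, s2, s4, s5}; δ(s1,y) = {s0, s1, s2}; δ(s2,y) = {s1, s2, s4}; δ(s4,y) = {s2, s4, s5}; δ(s5,y) = {s0, s5}.
Union: {s0, s1, s2, s4, s5}.
After y: {s0, s1, s2, s4, s5}.
δ(s0,y) = {s0, s1, s2, s4, s5}; δ(s1,y) = {s0, s1, s2}; δ(s2,y) = {s1, s2, s4}; δ(s4,y) = {s2, s4, s5}; δ(s5,y) = {s0, s5}.
Union: {s0, s1, s2, s4, s5}.
After y: {s0, s1, s2, s4, s5}.
δ(s0,x) = {s3, s5}; δ(s1,x) = {s4, s5}; δ(s2,x) = {s5}; δ(s4,x) = {s0, s1, s2}; δ(s5,x) = {s4, s5}.
Union: {s0, s1, s2, s3, s4, s5}.
After x: {s0, s1, s2, s3, s4, s5}.

{s0, s1, s2, s3, s4, s5}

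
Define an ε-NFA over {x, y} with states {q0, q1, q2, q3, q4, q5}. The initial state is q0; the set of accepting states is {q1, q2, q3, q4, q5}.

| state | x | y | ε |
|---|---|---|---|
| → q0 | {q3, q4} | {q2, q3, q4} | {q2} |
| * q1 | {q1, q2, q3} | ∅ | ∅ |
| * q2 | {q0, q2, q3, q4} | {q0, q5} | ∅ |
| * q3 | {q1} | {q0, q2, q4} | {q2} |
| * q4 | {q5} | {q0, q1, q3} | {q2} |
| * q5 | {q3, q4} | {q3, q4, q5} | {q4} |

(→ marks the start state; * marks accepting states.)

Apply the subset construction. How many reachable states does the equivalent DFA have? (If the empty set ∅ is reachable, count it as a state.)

Start state of the DFA: {q0, q2} (ε-closure of the NFA start).
{q0, q2} --x--> {q0, q2, q3, q4}  [new]
{q0, q2} --y--> {q0, q2, q3, q4, q5}  [new]
{q0, q2, q3, q4} --x--> {q0, q1, q2, q3, q4, q5}  [new]
{q0, q2, q3, q4} --y--> {q0, q1, q2, q3, q4, q5}  [seen]
{q0, q2, q3, q4, q5} --x--> {q0, q1, q2, q3, q4, q5}  [seen]
{q0, q2, q3, q4, q5} --y--> {q0, q1, q2, q3, q4, q5}  [seen]
{q0, q1, q2, q3, q4, q5} --x--> {q0, q1, q2, q3, q4, q5}  [seen]
{q0, q1, q2, q3, q4, q5} --y--> {q0, q1, q2, q3, q4, q5}  [seen]
Reachable DFA states: {q0, q2}, {q0, q2, q3, q4}, {q0, q2, q3, q4, q5}, {q0, q1, q2, q3, q4, q5}.

4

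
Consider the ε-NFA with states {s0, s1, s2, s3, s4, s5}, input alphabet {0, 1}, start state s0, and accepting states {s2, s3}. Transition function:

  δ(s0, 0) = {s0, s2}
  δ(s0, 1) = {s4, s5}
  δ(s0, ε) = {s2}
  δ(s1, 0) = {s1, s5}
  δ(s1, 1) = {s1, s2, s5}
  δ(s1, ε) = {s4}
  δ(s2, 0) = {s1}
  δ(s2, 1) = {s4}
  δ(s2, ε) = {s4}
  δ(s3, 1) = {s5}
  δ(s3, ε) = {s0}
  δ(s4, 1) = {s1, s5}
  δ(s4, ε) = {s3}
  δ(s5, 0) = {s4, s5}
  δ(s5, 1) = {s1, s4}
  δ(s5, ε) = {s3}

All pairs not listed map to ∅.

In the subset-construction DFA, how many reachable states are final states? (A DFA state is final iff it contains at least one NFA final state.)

3

Start state of the DFA: {s0, s2, s3, s4} (ε-closure of the NFA start).
{s0, s2, s3, s4} --0--> {s0, s1, s2, s3, s4}  [new]
{s0, s2, s3, s4} --1--> {s0, s1, s2, s3, s4, s5}  [new]
{s0, s1, s2, s3, s4} --0--> {s0, s1, s2, s3, s4, s5}  [seen]
{s0, s1, s2, s3, s4} --1--> {s0, s1, s2, s3, s4, s5}  [seen]
{s0, s1, s2, s3, s4, s5} --0--> {s0, s1, s2, s3, s4, s5}  [seen]
{s0, s1, s2, s3, s4, s5} --1--> {s0, s1, s2, s3, s4, s5}  [seen]
Reachable DFA states: {s0, s2, s3, s4}, {s0, s1, s2, s3, s4}, {s0, s1, s2, s3, s4, s5}.
Accepting DFA states (contain an NFA accepting state): {s0, s2, s3, s4}, {s0, s1, s2, s3, s4}, {s0, s1, s2, s3, s4, s5}.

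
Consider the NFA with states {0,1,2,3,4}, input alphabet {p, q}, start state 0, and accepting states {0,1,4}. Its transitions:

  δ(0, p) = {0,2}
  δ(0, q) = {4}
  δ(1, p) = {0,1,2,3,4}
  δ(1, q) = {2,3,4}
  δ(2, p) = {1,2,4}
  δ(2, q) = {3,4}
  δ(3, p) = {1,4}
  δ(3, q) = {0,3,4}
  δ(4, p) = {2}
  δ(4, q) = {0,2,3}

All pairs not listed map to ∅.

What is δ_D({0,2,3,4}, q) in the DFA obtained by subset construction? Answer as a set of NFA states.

{0,2,3,4}

δ(0,q) = {4}; δ(2,q) = {3,4}; δ(3,q) = {0,3,4}; δ(4,q) = {0,2,3}.
Union: {0,2,3,4}.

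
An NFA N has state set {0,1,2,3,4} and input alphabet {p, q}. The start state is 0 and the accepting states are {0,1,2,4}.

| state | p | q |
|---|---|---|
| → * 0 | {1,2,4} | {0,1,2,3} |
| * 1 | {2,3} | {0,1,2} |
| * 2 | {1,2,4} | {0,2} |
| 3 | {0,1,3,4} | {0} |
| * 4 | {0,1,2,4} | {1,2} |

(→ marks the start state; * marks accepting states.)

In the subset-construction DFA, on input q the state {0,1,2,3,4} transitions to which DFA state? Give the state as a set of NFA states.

δ(0,q) = {0,1,2,3}; δ(1,q) = {0,1,2}; δ(2,q) = {0,2}; δ(3,q) = {0}; δ(4,q) = {1,2}.
Union: {0,1,2,3}.

{0,1,2,3}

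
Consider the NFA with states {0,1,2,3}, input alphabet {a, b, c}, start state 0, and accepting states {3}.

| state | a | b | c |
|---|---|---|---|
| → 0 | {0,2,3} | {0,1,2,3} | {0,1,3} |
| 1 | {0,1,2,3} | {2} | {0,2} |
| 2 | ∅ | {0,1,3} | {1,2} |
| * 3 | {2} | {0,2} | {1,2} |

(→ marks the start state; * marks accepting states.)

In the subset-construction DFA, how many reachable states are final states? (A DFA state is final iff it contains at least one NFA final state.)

3

Start state of the DFA: {0}.
{0} --a--> {0,2,3}  [new]
{0} --b--> {0,1,2,3}  [new]
{0} --c--> {0,1,3}  [new]
{0,2,3} --a--> {0,2,3}  [seen]
{0,2,3} --b--> {0,1,2,3}  [seen]
{0,2,3} --c--> {0,1,2,3}  [seen]
{0,1,2,3} --a--> {0,1,2,3}  [seen]
{0,1,2,3} --b--> {0,1,2,3}  [seen]
{0,1,2,3} --c--> {0,1,2,3}  [seen]
{0,1,3} --a--> {0,1,2,3}  [seen]
{0,1,3} --b--> {0,1,2,3}  [seen]
{0,1,3} --c--> {0,1,2,3}  [seen]
Reachable DFA states: {0}, {0,2,3}, {0,1,2,3}, {0,1,3}.
Accepting DFA states (contain an NFA accepting state): {0,2,3}, {0,1,2,3}, {0,1,3}.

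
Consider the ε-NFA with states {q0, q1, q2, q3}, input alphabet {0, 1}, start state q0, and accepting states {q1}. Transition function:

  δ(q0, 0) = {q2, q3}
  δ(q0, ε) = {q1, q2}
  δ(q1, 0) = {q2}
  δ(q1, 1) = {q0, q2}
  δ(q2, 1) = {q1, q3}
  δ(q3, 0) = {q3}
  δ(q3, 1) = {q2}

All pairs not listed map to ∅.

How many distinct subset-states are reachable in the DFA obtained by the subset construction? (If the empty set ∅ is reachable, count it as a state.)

Start state of the DFA: {q0, q1, q2} (ε-closure of the NFA start).
{q0, q1, q2} --0--> {q2, q3}  [new]
{q0, q1, q2} --1--> {q0, q1, q2, q3}  [new]
{q2, q3} --0--> {q3}  [new]
{q2, q3} --1--> {q1, q2, q3}  [new]
{q0, q1, q2, q3} --0--> {q2, q3}  [seen]
{q0, q1, q2, q3} --1--> {q0, q1, q2, q3}  [seen]
{q3} --0--> {q3}  [seen]
{q3} --1--> {q2}  [new]
{q1, q2, q3} --0--> {q2, q3}  [seen]
{q1, q2, q3} --1--> {q0, q1, q2, q3}  [seen]
{q2} --0--> ∅  [new]
{q2} --1--> {q1, q3}  [new]
∅ --0--> ∅  [seen]
∅ --1--> ∅  [seen]
{q1, q3} --0--> {q2, q3}  [seen]
{q1, q3} --1--> {q0, q1, q2}  [seen]
Reachable DFA states: {q0, q1, q2}, {q2, q3}, {q0, q1, q2, q3}, {q3}, {q1, q2, q3}, {q2}, ∅, {q1, q3}.

8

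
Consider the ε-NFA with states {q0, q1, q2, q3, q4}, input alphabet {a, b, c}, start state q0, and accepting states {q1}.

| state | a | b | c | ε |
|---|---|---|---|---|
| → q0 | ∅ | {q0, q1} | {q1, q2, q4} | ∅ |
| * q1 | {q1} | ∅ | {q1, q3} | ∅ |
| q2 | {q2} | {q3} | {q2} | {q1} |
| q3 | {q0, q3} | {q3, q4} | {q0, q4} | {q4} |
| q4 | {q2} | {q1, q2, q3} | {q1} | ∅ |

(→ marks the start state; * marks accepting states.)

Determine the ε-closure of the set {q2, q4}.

{q1, q2, q4}

Begin with {q2, q4}.
q2 →ε {q1}; add q1.
ε-closure = {q1, q2, q4}.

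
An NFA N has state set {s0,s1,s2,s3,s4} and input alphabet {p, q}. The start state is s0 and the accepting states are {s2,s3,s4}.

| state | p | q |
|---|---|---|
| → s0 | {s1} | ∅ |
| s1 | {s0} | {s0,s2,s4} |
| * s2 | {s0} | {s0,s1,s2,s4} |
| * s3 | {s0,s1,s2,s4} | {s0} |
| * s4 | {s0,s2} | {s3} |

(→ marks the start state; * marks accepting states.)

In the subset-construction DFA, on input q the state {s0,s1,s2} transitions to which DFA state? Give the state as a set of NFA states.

{s0,s1,s2,s4}

δ(s0,q) = ∅; δ(s1,q) = {s0,s2,s4}; δ(s2,q) = {s0,s1,s2,s4}.
Union: {s0,s1,s2,s4}.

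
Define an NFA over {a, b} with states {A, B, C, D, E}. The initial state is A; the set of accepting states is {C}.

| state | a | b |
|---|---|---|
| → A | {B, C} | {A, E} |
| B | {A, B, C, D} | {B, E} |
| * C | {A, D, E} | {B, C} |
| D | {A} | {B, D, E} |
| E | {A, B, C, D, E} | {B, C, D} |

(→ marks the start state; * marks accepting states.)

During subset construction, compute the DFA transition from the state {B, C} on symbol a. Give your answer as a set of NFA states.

{A, B, C, D, E}

δ(B,a) = {A, B, C, D}; δ(C,a) = {A, D, E}.
Union: {A, B, C, D, E}.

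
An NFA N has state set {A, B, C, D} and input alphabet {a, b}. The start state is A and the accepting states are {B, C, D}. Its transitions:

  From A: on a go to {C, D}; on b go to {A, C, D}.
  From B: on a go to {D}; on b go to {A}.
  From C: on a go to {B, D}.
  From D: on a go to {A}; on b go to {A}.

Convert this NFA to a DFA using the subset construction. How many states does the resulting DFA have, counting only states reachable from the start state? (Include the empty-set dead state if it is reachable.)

Start state of the DFA: {A}.
{A} --a--> {C, D}  [new]
{A} --b--> {A, C, D}  [new]
{C, D} --a--> {A, B, D}  [new]
{C, D} --b--> {A}  [seen]
{A, C, D} --a--> {A, B, C, D}  [new]
{A, C, D} --b--> {A, C, D}  [seen]
{A, B, D} --a--> {A, C, D}  [seen]
{A, B, D} --b--> {A, C, D}  [seen]
{A, B, C, D} --a--> {A, B, C, D}  [seen]
{A, B, C, D} --b--> {A, C, D}  [seen]
Reachable DFA states: {A}, {C, D}, {A, C, D}, {A, B, D}, {A, B, C, D}.

5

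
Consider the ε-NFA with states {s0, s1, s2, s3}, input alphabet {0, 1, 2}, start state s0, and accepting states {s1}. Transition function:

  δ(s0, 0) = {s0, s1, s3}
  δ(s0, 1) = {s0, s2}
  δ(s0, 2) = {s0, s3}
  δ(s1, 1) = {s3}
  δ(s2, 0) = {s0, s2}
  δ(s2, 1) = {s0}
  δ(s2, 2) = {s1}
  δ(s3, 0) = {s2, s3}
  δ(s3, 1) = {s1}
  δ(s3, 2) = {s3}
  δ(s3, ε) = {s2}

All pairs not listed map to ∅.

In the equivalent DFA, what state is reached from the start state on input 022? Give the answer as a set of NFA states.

{s0, s1, s2, s3}

Start: {s0}.
δ(s0,0) = {s0, s1, s3}.
Union: {s0, s1, s3}.
ε-closure gives {s0, s1, s2, s3}.
After 0: {s0, s1, s2, s3}.
δ(s0,2) = {s0, s3}; δ(s1,2) = ∅; δ(s2,2) = {s1}; δ(s3,2) = {s3}.
Union: {s0, s1, s3}.
ε-closure gives {s0, s1, s2, s3}.
After 2: {s0, s1, s2, s3}.
δ(s0,2) = {s0, s3}; δ(s1,2) = ∅; δ(s2,2) = {s1}; δ(s3,2) = {s3}.
Union: {s0, s1, s3}.
ε-closure gives {s0, s1, s2, s3}.
After 2: {s0, s1, s2, s3}.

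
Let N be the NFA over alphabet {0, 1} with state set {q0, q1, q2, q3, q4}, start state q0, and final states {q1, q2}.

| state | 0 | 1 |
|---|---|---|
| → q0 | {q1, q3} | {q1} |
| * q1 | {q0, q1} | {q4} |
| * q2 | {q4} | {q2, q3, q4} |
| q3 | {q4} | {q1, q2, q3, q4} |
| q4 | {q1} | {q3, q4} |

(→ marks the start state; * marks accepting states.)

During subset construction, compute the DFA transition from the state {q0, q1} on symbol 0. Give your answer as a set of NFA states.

{q0, q1, q3}

δ(q0,0) = {q1, q3}; δ(q1,0) = {q0, q1}.
Union: {q0, q1, q3}.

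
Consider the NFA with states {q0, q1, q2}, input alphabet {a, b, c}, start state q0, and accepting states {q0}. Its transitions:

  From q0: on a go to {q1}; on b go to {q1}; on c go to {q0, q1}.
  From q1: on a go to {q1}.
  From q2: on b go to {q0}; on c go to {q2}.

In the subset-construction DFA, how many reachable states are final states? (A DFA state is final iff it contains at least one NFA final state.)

2

Start state of the DFA: {q0}.
{q0} --a--> {q1}  [new]
{q0} --b--> {q1}  [seen]
{q0} --c--> {q0, q1}  [new]
{q1} --a--> {q1}  [seen]
{q1} --b--> ∅  [new]
{q1} --c--> ∅  [seen]
{q0, q1} --a--> {q1}  [seen]
{q0, q1} --b--> {q1}  [seen]
{q0, q1} --c--> {q0, q1}  [seen]
∅ --a--> ∅  [seen]
∅ --b--> ∅  [seen]
∅ --c--> ∅  [seen]
Reachable DFA states: {q0}, {q1}, {q0, q1}, ∅.
Accepting DFA states (contain an NFA accepting state): {q0}, {q0, q1}.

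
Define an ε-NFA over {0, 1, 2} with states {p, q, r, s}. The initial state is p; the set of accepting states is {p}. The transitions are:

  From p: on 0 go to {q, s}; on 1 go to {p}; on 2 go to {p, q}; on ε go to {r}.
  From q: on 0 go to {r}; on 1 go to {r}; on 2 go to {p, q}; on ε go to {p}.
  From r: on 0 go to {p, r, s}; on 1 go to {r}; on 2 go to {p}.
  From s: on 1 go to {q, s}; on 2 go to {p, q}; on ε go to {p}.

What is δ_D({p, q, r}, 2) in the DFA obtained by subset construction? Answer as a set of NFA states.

{p, q, r}

δ(p,2) = {p, q}; δ(q,2) = {p, q}; δ(r,2) = {p}.
Union: {p, q}.
ε-closure gives {p, q, r}.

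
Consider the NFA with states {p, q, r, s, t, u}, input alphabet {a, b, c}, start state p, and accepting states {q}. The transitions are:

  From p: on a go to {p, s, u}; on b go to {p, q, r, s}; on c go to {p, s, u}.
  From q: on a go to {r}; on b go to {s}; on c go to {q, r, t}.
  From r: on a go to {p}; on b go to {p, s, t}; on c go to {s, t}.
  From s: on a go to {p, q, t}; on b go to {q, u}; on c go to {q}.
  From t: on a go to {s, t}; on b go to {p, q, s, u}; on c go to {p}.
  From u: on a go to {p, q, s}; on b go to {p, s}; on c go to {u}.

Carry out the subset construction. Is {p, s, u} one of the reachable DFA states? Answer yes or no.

yes

Start state of the DFA: {p}.
{p} --a--> {p, s, u}  [new]
{p} --b--> {p, q, r, s}  [new]
{p} --c--> {p, s, u}  [seen]
{p, s, u} --a--> {p, q, s, t, u}  [new]
{p, s, u} --b--> {p, q, r, s, u}  [new]
{p, s, u} --c--> {p, q, s, u}  [new]
{p, q, r, s} --a--> {p, q, r, s, t, u}  [new]
{p, q, r, s} --b--> {p, q, r, s, t, u}  [seen]
{p, q, r, s} --c--> {p, q, r, s, t, u}  [seen]
{p, q, s, t, u} --a--> {p, q, r, s, t, u}  [seen]
{p, q, s, t, u} --b--> {p, q, r, s, u}  [seen]
{p, q, s, t, u} --c--> {p, q, r, s, t, u}  [seen]
{p, q, r, s, u} --a--> {p, q, r, s, t, u}  [seen]
{p, q, r, s, u} --b--> {p, q, r, s, t, u}  [seen]
{p, q, r, s, u} --c--> {p, q, r, s, t, u}  [seen]
{p, q, s, u} --a--> {p, q, r, s, t, u}  [seen]
{p, q, s, u} --b--> {p, q, r, s, u}  [seen]
{p, q, s, u} --c--> {p, q, r, s, t, u}  [seen]
{p, q, r, s, t, u} --a--> {p, q, r, s, t, u}  [seen]
{p, q, r, s, t, u} --b--> {p, q, r, s, t, u}  [seen]
{p, q, r, s, t, u} --c--> {p, q, r, s, t, u}  [seen]
Reachable DFA states: {p}, {p, s, u}, {p, q, r, s}, {p, q, s, t, u}, {p, q, r, s, u}, {p, q, s, u}, {p, q, r, s, t, u}.
{p, s, u} is among them.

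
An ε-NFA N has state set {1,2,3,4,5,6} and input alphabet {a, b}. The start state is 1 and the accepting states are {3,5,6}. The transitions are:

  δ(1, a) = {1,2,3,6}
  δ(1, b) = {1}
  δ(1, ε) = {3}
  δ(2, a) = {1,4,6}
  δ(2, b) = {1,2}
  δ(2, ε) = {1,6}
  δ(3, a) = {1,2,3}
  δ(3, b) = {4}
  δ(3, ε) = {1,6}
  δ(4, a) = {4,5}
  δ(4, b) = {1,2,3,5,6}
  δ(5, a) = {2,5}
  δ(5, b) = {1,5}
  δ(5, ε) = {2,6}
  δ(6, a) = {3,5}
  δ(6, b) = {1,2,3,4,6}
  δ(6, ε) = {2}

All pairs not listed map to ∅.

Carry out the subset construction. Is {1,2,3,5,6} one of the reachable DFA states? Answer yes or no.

Start state of the DFA: {1,2,3,6} (ε-closure of the NFA start).
{1,2,3,6} --a--> {1,2,3,4,5,6}  [new]
{1,2,3,6} --b--> {1,2,3,4,6}  [new]
{1,2,3,4,5,6} --a--> {1,2,3,4,5,6}  [seen]
{1,2,3,4,5,6} --b--> {1,2,3,4,5,6}  [seen]
{1,2,3,4,6} --a--> {1,2,3,4,5,6}  [seen]
{1,2,3,4,6} --b--> {1,2,3,4,5,6}  [seen]
Reachable DFA states: {1,2,3,6}, {1,2,3,4,5,6}, {1,2,3,4,6}.
{1,2,3,5,6} is not among them.

no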